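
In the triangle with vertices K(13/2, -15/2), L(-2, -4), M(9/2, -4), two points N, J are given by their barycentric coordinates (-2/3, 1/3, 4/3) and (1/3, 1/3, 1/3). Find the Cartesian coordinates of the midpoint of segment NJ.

Barycentric coordinates of the midpoint are the average: (-1/6, 1/3, 5/6).
Converting: (-1/6)·K + (1/3)·L + (5/6)·M = (2, -41/12).

(2, -41/12)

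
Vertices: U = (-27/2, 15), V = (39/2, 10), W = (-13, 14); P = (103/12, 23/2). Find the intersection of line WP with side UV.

(129/10, 11)

Barycentric coordinates of P with respect to UVW: (1/6, 2/3, 1/6).
On side UV the W-coordinate is zero; dropping P's W-weight 1/6 and renormalizing the remaining 1/6 : 2/3 gives weights 1/5, 4/5 on U, V.
Q = (1/5)·(-27/2, 15) + (4/5)·(39/2, 10) = (129/10, 11).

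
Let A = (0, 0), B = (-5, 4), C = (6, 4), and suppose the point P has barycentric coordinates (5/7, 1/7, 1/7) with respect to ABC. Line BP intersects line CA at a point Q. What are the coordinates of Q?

(1, 2/3)

Line BP meets CA where the B-coordinate vanishes; zeroing P's B-weight and renormalizing leaves C, A-weights 1/7 : 5/7 → (1/6, 5/6).
So Q = (1/6)·C + (5/6)·A = (1, 2/3).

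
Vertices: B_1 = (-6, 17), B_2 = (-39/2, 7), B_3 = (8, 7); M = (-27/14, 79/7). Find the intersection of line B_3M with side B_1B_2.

(-75/8, 29/2)

Barycentric coordinates of M with respect to B_1B_2B_3: (3/7, 1/7, 3/7).
On side B_1B_2 the B_3-coordinate is zero; dropping M's B_3-weight 3/7 and renormalizing the remaining 3/7 : 1/7 gives weights 3/4, 1/4 on B_1, B_2.
N = (3/4)·(-6, 17) + (1/4)·(-39/2, 7) = (-75/8, 29/2).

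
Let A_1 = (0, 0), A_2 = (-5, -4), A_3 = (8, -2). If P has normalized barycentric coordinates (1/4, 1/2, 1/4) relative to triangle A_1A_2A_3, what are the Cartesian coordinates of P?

P = (1/4)·A_1 + (1/2)·A_2 + (1/4)·A_3.
x-coordinate: (1/4)·0 + (1/2)·(-5) + (1/4)·8 = -1/2.
y-coordinate: (1/4)·0 + (1/2)·(-4) + (1/4)·(-2) = -5/2.

(-1/2, -5/2)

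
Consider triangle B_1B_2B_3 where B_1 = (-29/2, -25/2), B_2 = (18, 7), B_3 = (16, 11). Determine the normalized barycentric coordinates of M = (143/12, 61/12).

Signed area of the reference triangle: [B_1B_2B_3] = ½·((-29/2)·(7−11) + 18·(11−(-25/2)) + 16·(-25/2−7)) = ½·(58 + 423 − 312) = 169/2.
[MB_2B_3] = ½·((143/12)·(7−11) + 18·(11−(61/12)) + 16·(61/12−7)) = ½·(-143/3 + 213/2 − 92/3) = 169/12, so the B_1-coordinate is (169/12)/(169/2) = 1/6.
[B_1MB_3] = ½·((-29/2)·(61/12−11) + (143/12)·(11−(-25/2)) + 16·(-25/2−(61/12))) = ½·(2059/24 + 6721/24 − 844/3) = 169/4, so the B_2-coordinate is 1/2.
[B_1B_2M] = ½·((-29/2)·(7−(61/12)) + 18·(61/12−(-25/2)) + (143/12)·(-25/2−7)) = ½·(-667/24 + 633/2 − 1859/8) = 169/6, so the B_3-coordinate is 1/3.

(1/6, 1/2, 1/3)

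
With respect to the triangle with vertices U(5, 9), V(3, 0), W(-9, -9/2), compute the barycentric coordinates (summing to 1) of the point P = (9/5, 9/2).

(3/5, 1/5, 1/5)

Signed area of the reference triangle: [UVW] = ½·(5·(0−(-9/2)) + 3·(-9/2−9) + (-9)·(9−0)) = ½·(45/2 − 81/2 − 81) = -99/2.
[PVW] = ½·((9/5)·(0−(-9/2)) + 3·(-9/2−(9/2)) + (-9)·(9/2−0)) = ½·(81/10 − 27 − 81/2) = -297/10, so the U-coordinate is (-297/10)/(-99/2) = 3/5.
[UPW] = ½·(5·(9/2−(-9/2)) + (9/5)·(-9/2−9) + (-9)·(9−(9/2))) = ½·(45 − 243/10 − 81/2) = -99/10, so the V-coordinate is 1/5.
[UVP] = ½·(5·(0−(9/2)) + 3·(9/2−9) + (9/5)·(9−0)) = ½·(-45/2 − 27/2 + 81/5) = -99/10, so the W-coordinate is 1/5.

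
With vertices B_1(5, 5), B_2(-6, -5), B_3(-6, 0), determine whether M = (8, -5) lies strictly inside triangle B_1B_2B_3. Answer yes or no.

Barycentric coordinates of M: (14/11, 25/11, -28/11).
The three coordinates are positive, positive, negative; a point is interior exactly when all three are positive.

no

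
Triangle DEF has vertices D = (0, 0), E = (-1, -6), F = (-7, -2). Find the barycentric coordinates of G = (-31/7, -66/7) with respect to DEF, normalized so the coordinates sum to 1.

Signed area of the reference triangle: [DEF] = ½·(0·(-6−(-2)) + (-1)·(-2−0) + (-7)·(0−(-6))) = ½·(0 + 2 − 42) = -20.
[GEF] = ½·((-31/7)·(-6−(-2)) + (-1)·(-2−(-66/7)) + (-7)·(-66/7−(-6))) = ½·(124/7 − 52/7 + 24) = 120/7, so the D-coordinate is (120/7)/(-20) = -6/7.
[DGF] = ½·(0·(-66/7−(-2)) + (-31/7)·(-2−0) + (-7)·(0−(-66/7))) = ½·(0 + 62/7 − 66) = -200/7, so the E-coordinate is 10/7.
[DEG] = ½·(0·(-6−(-66/7)) + (-1)·(-66/7−0) + (-31/7)·(0−(-6))) = ½·(0 + 66/7 − 186/7) = -60/7, so the F-coordinate is 3/7.
Check: -6/7 + 10/7 + 3/7 = 1.

(-6/7, 10/7, 3/7)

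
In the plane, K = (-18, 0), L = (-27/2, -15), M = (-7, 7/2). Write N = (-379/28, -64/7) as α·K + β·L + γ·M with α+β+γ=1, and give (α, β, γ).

Signed area of the reference triangle: [KLM] = ½·((-18)·(-15−(7/2)) + (-27/2)·(7/2−0) + (-7)·(0−(-15))) = ½·(333 − 189/4 − 105) = 723/8.
[NLM] = ½·((-379/28)·(-15−(7/2)) + (-27/2)·(7/2−(-64/7)) + (-7)·(-64/7−(-15))) = ½·(14023/56 − 4779/28 − 41) = 2169/112, so the K-coordinate is (2169/112)/(723/8) = 3/14.
[KNM] = ½·((-18)·(-64/7−(7/2)) + (-379/28)·(7/2−0) + (-7)·(0−(-64/7))) = ½·(1593/7 − 379/8 − 64) = 6507/112, so the L-coordinate is 9/14.
[KLN] = ½·((-18)·(-15−(-64/7)) + (-27/2)·(-64/7−0) + (-379/28)·(0−(-15))) = ½·(738/7 + 864/7 − 5685/28) = 723/56, so the M-coordinate is 1/7.
Check: 3/14 + 9/14 + 1/7 = 1.

(3/14, 9/14, 1/7)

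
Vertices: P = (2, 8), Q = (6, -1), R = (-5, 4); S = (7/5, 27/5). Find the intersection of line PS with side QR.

Barycentric coordinates of S with respect to PQR: (3/5, 1/5, 1/5).
On side QR the P-coordinate is zero; dropping S's P-weight 3/5 and renormalizing the remaining 1/5 : 1/5 gives weights 1/2, 1/2 on Q, R.
T = (1/2)·(6, -1) + (1/2)·(-5, 4) = (1/2, 3/2).

(1/2, 3/2)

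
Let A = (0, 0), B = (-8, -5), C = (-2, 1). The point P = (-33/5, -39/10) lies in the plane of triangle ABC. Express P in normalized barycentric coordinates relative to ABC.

(1/10, 4/5, 1/10)

Signed area of the reference triangle: [ABC] = ½·(0·(-5−1) + (-8)·(1−0) + (-2)·(0−(-5))) = ½·(0 − 8 − 10) = -9.
[PBC] = ½·((-33/5)·(-5−1) + (-8)·(1−(-39/10)) + (-2)·(-39/10−(-5))) = ½·(198/5 − 196/5 − 11/5) = -9/10, so the A-coordinate is (-9/10)/(-9) = 1/10.
[APC] = ½·(0·(-39/10−1) + (-33/5)·(1−0) + (-2)·(0−(-39/10))) = ½·(0 − 33/5 − 39/5) = -36/5, so the B-coordinate is 4/5.
[ABP] = ½·(0·(-5−(-39/10)) + (-8)·(-39/10−0) + (-33/5)·(0−(-5))) = ½·(0 + 156/5 − 33) = -9/10, so the C-coordinate is 1/10.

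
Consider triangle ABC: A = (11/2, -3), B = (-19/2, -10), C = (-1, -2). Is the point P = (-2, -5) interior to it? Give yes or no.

Barycentric coordinates of P: (35/121, 41/121, 45/121).
The three coordinates are positive, positive, positive; a point is interior exactly when all three are positive.

yes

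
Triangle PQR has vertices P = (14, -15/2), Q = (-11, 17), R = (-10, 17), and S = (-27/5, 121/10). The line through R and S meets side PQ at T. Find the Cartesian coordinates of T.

(3/2, 19/4)

Barycentric coordinates of S with respect to PQR: (1/5, 1/5, 3/5).
On side PQ the R-coordinate is zero; dropping S's R-weight 3/5 and renormalizing the remaining 1/5 : 1/5 gives weights 1/2, 1/2 on P, Q.
T = (1/2)·(14, -15/2) + (1/2)·(-11, 17) = (3/2, 19/4).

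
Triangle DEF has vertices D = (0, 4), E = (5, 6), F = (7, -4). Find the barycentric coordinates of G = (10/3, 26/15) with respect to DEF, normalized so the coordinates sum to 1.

Signed area of the reference triangle: [DEF] = ½·(0·(6−(-4)) + 5·(-4−4) + 7·(4−6)) = ½·(0 − 40 − 14) = -27.
[GEF] = ½·((10/3)·(6−(-4)) + 5·(-4−(26/15)) + 7·(26/15−6)) = ½·(100/3 − 86/3 − 448/15) = -63/5, so the D-coordinate is (-63/5)/(-27) = 7/15.
[DGF] = ½·(0·(26/15−(-4)) + (10/3)·(-4−4) + 7·(4−(26/15))) = ½·(0 − 80/3 + 238/15) = -27/5, so the E-coordinate is 1/5.
[DEG] = ½·(0·(6−(26/15)) + 5·(26/15−4) + (10/3)·(4−6)) = ½·(0 − 34/3 − 20/3) = -9, so the F-coordinate is 1/3.

(7/15, 1/5, 1/3)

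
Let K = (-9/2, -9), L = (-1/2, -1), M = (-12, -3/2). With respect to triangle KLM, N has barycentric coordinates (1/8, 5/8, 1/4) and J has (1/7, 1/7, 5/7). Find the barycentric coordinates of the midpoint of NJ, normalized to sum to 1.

Since both coordinate triples sum to 1, the midpoint's barycentrics are the componentwise average.
(1/8+1/7)/2 = 15/112; similarly 43/112 and 27/56.

(15/112, 43/112, 27/56)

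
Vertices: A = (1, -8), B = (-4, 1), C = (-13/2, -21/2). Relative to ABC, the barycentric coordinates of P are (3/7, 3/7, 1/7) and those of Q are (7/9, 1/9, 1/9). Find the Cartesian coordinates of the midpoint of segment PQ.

(-82/63, -53/9)

Barycentric coordinates of the midpoint are the average: (38/63, 17/63, 8/63).
Converting: (38/63)·A + (17/63)·B + (8/63)·C = (-82/63, -53/9).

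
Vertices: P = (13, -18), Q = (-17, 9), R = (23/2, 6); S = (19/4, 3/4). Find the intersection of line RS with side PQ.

(-2, -9/2)

Barycentric coordinates of S with respect to PQR: (1/4, 1/4, 1/2).
On side PQ the R-coordinate is zero; dropping S's R-weight 1/2 and renormalizing the remaining 1/4 : 1/4 gives weights 1/2, 1/2 on P, Q.
T = (1/2)·(13, -18) + (1/2)·(-17, 9) = (-2, -9/2).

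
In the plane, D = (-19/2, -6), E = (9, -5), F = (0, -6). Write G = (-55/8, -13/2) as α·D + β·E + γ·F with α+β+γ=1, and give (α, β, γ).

(1/4, -1/2, 5/4)

Signed area of the reference triangle: [DEF] = ½·((-19/2)·(-5−(-6)) + 9·(-6−(-6)) + 0·(-6−(-5))) = ½·(-19/2 + 0 + 0) = -19/4.
[GEF] = ½·((-55/8)·(-5−(-6)) + 9·(-6−(-13/2)) + 0·(-13/2−(-5))) = ½·(-55/8 + 9/2 + 0) = -19/16, so the D-coordinate is (-19/16)/(-19/4) = 1/4.
[DGF] = ½·((-19/2)·(-13/2−(-6)) + (-55/8)·(-6−(-6)) + 0·(-6−(-13/2))) = ½·(19/4 + 0 + 0) = 19/8, so the E-coordinate is -1/2.
[DEG] = ½·((-19/2)·(-5−(-13/2)) + 9·(-13/2−(-6)) + (-55/8)·(-6−(-5))) = ½·(-57/4 − 9/2 + 55/8) = -95/16, so the F-coordinate is 5/4.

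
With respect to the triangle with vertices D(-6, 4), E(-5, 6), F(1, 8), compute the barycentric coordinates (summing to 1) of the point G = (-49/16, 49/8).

(5/16, 5/16, 3/8)

Signed area of the reference triangle: [DEF] = ½·((-6)·(6−8) + (-5)·(8−4) + 1·(4−6)) = ½·(12 − 20 − 2) = -5.
[GEF] = ½·((-49/16)·(6−8) + (-5)·(8−(49/8)) + 1·(49/8−6)) = ½·(49/8 − 75/8 + 1/8) = -25/16, so the D-coordinate is (-25/16)/(-5) = 5/16.
[DGF] = ½·((-6)·(49/8−8) + (-49/16)·(8−4) + 1·(4−(49/8))) = ½·(45/4 − 49/4 − 17/8) = -25/16, so the E-coordinate is 5/16.
[DEG] = ½·((-6)·(6−(49/8)) + (-5)·(49/8−4) + (-49/16)·(4−6)) = ½·(3/4 − 85/8 + 49/8) = -15/8, so the F-coordinate is 3/8.
Check: 5/16 + 5/16 + 3/8 = 1.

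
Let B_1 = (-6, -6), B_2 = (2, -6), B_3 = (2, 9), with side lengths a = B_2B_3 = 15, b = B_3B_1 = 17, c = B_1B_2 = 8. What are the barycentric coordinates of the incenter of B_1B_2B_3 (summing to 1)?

The incenter has barycentric coordinates proportional to the opposite side lengths: (15 : 17 : 8).
Normalizing by 15+17+8 = 40 gives (3/8, 17/40, 1/5).

(3/8, 17/40, 1/5)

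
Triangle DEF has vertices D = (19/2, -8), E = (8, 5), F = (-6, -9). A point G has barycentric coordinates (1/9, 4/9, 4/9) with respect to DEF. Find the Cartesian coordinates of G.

G = (1/9)·D + (4/9)·E + (4/9)·F.
x-coordinate: (1/9)·(19/2) + (4/9)·8 + (4/9)·(-6) = 35/18.
y-coordinate: (1/9)·(-8) + (4/9)·5 + (4/9)·(-9) = -8/3.

(35/18, -8/3)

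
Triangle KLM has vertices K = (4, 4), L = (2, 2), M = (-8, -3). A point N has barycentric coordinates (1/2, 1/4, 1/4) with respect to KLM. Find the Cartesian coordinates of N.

N = (1/2)·K + (1/4)·L + (1/4)·M.
x-coordinate: (1/2)·4 + (1/4)·2 + (1/4)·(-8) = 1/2.
y-coordinate: (1/2)·4 + (1/4)·2 + (1/4)·(-3) = 7/4.

(1/2, 7/4)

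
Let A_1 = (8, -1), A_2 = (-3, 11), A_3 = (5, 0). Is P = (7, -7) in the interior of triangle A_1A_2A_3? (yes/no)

no

Barycentric coordinates of P: (-34/25, -19/25, 78/25).
The three coordinates are negative, negative, positive; a point is interior exactly when all three are positive.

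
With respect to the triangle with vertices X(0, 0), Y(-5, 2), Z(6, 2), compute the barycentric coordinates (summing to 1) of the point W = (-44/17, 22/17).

Signed area of the reference triangle: [XYZ] = ½·(0·(2−2) + (-5)·(2−0) + 6·(0−2)) = ½·(0 − 10 − 12) = -11.
[WYZ] = ½·((-44/17)·(2−2) + (-5)·(2−(22/17)) + 6·(22/17−2)) = ½·(0 − 60/17 − 72/17) = -66/17, so the X-coordinate is (-66/17)/(-11) = 6/17.
[XWZ] = ½·(0·(22/17−2) + (-44/17)·(2−0) + 6·(0−(22/17))) = ½·(0 − 88/17 − 132/17) = -110/17, so the Y-coordinate is 10/17.
[XYW] = ½·(0·(2−(22/17)) + (-5)·(22/17−0) + (-44/17)·(0−2)) = ½·(0 − 110/17 + 88/17) = -11/17, so the Z-coordinate is 1/17.
Check: 6/17 + 10/17 + 1/17 = 1.

(6/17, 10/17, 1/17)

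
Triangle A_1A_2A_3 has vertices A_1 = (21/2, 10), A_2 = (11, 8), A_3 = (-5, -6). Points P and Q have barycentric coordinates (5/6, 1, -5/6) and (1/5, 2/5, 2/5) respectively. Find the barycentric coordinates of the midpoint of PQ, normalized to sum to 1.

Since both coordinate triples sum to 1, the midpoint's barycentrics are the componentwise average.
(5/6+1/5)/2 = 31/60; similarly 7/10 and -13/60.

(31/60, 7/10, -13/60)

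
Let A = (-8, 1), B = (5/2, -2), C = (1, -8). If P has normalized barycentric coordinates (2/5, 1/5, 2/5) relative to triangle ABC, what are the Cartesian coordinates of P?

(-23/10, -16/5)

P = (2/5)·A + (1/5)·B + (2/5)·C.
x-coordinate: (2/5)·(-8) + (1/5)·(5/2) + (2/5)·1 = -23/10.
y-coordinate: (2/5)·1 + (1/5)·(-2) + (2/5)·(-8) = -16/5.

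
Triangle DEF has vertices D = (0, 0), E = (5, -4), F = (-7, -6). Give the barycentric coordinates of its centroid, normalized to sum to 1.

The centroid is the average of the vertices, so each weight is 1/3.

(1/3, 1/3, 1/3)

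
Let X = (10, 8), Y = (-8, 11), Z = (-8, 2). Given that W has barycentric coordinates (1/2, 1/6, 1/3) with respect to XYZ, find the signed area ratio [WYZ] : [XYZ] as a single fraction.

The signed ratio [WYZ]/[XYZ] equals the barycentric coordinate of W at vertex X, which is 1/2.

1/2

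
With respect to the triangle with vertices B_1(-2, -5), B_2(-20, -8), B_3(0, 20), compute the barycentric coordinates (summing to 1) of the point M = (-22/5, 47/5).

Signed area of the reference triangle: [B_1B_2B_3] = ½·((-2)·(-8−20) + (-20)·(20−(-5)) + 0·(-5−(-8))) = ½·(56 − 500 + 0) = -222.
[MB_2B_3] = ½·((-22/5)·(-8−20) + (-20)·(20−(47/5)) + 0·(47/5−(-8))) = ½·(616/5 − 212 + 0) = -222/5, so the B_1-coordinate is (-222/5)/(-222) = 1/5.
[B_1MB_3] = ½·((-2)·(47/5−20) + (-22/5)·(20−(-5)) + 0·(-5−(47/5))) = ½·(106/5 − 110 + 0) = -222/5, so the B_2-coordinate is 1/5.
[B_1B_2M] = ½·((-2)·(-8−(47/5)) + (-20)·(47/5−(-5)) + (-22/5)·(-5−(-8))) = ½·(174/5 − 288 − 66/5) = -666/5, so the B_3-coordinate is 3/5.

(1/5, 1/5, 3/5)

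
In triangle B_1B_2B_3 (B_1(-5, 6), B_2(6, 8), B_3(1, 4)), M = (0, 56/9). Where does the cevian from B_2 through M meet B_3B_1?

Barycentric coordinates of M with respect to B_1B_2B_3: (4/9, 1/3, 2/9).
On side B_3B_1 the B_2-coordinate is zero; dropping M's B_2-weight 1/3 and renormalizing the remaining 2/9 : 4/9 gives weights 1/3, 2/3 on B_3, B_1.
N = (1/3)·(1, 4) + (2/3)·(-5, 6) = (-3, 16/3).

(-3, 16/3)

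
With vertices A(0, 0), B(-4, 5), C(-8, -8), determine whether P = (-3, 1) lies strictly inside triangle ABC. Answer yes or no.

Barycentric coordinates of P: (29/72, 4/9, 11/72).
The three coordinates are positive, positive, positive; a point is interior exactly when all three are positive.

yes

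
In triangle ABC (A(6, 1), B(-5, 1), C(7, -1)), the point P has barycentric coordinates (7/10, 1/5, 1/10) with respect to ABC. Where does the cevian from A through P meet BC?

Line AP meets BC where the A-coordinate vanishes; zeroing P's A-weight and renormalizing leaves B, C-weights 1/5 : 1/10 → (2/3, 1/3).
So Q = (2/3)·B + (1/3)·C = (-1, 1/3).

(-1, 1/3)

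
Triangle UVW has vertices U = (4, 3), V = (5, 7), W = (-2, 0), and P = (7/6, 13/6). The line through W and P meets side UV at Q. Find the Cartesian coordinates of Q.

Barycentric coordinates of P with respect to UVW: (1/3, 1/6, 1/2).
On side UV the W-coordinate is zero; dropping P's W-weight 1/2 and renormalizing the remaining 1/3 : 1/6 gives weights 2/3, 1/3 on U, V.
Q = (2/3)·(4, 3) + (1/3)·(5, 7) = (13/3, 13/3).

(13/3, 13/3)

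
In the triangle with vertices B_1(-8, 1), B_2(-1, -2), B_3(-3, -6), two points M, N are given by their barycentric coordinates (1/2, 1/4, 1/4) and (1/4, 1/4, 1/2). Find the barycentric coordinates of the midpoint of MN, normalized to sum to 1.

Since both coordinate triples sum to 1, the midpoint's barycentrics are the componentwise average.
(1/2+1/4)/2 = 3/8; similarly 1/4 and 3/8.

(3/8, 1/4, 3/8)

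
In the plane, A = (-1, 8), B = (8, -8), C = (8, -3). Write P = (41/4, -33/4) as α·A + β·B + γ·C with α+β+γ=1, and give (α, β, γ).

(-1/4, 1/2, 3/4)

Signed area of the reference triangle: [ABC] = ½·((-1)·(-8−(-3)) + 8·(-3−8) + 8·(8−(-8))) = ½·(5 − 88 + 128) = 45/2.
[PBC] = ½·((41/4)·(-8−(-3)) + 8·(-3−(-33/4)) + 8·(-33/4−(-8))) = ½·(-205/4 + 42 − 2) = -45/8, so the A-coordinate is (-45/8)/(45/2) = -1/4.
[APC] = ½·((-1)·(-33/4−(-3)) + (41/4)·(-3−8) + 8·(8−(-33/4))) = ½·(21/4 − 451/4 + 130) = 45/4, so the B-coordinate is 1/2.
[ABP] = ½·((-1)·(-8−(-33/4)) + 8·(-33/4−8) + (41/4)·(8−(-8))) = ½·(-1/4 − 130 + 164) = 135/8, so the C-coordinate is 3/4.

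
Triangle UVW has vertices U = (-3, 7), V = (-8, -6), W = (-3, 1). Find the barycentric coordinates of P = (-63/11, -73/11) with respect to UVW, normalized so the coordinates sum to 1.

(-7/11, 6/11, 12/11)

Signed area of the reference triangle: [UVW] = ½·((-3)·(-6−1) + (-8)·(1−7) + (-3)·(7−(-6))) = ½·(21 + 48 − 39) = 15.
[PVW] = ½·((-63/11)·(-6−1) + (-8)·(1−(-73/11)) + (-3)·(-73/11−(-6))) = ½·(441/11 − 672/11 + 21/11) = -105/11, so the U-coordinate is (-105/11)/15 = -7/11.
[UPW] = ½·((-3)·(-73/11−1) + (-63/11)·(1−7) + (-3)·(7−(-73/11))) = ½·(252/11 + 378/11 − 450/11) = 90/11, so the V-coordinate is 6/11.
[UVP] = ½·((-3)·(-6−(-73/11)) + (-8)·(-73/11−7) + (-63/11)·(7−(-6))) = ½·(-21/11 + 1200/11 − 819/11) = 180/11, so the W-coordinate is 12/11.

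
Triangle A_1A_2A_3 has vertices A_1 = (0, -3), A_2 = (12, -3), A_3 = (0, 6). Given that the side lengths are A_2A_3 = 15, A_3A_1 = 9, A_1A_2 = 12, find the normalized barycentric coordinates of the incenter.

(5/12, 1/4, 1/3)

The incenter has barycentric coordinates proportional to the opposite side lengths: (15 : 9 : 12).
Normalizing by 15+9+12 = 36 gives (5/12, 1/4, 1/3).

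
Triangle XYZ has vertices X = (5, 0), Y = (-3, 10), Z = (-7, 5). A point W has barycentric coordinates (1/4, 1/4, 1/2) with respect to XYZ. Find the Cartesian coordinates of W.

(-3, 5)

W = (1/4)·X + (1/4)·Y + (1/2)·Z.
x-coordinate: (1/4)·5 + (1/4)·(-3) + (1/2)·(-7) = -3.
y-coordinate: (1/4)·0 + (1/4)·10 + (1/2)·5 = 5.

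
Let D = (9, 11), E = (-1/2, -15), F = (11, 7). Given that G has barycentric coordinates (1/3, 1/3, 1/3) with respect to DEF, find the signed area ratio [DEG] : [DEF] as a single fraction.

The signed ratio [DEG]/[DEF] equals the barycentric coordinate of G at vertex F, which is 1/3.

1/3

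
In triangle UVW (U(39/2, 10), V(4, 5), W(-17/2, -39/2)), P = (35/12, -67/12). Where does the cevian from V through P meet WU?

(27/10, -77/10)

Barycentric coordinates of P with respect to UVW: (1/3, 1/6, 1/2).
On side WU the V-coordinate is zero; dropping P's V-weight 1/6 and renormalizing the remaining 1/2 : 1/3 gives weights 3/5, 2/5 on W, U.
Q = (3/5)·(-17/2, -39/2) + (2/5)·(39/2, 10) = (27/10, -77/10).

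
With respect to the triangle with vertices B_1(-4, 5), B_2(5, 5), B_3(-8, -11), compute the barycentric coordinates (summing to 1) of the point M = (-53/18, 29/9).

(13/18, 1/6, 1/9)

Signed area of the reference triangle: [B_1B_2B_3] = ½·((-4)·(5−(-11)) + 5·(-11−5) + (-8)·(5−5)) = ½·(-64 − 80 + 0) = -72.
[MB_2B_3] = ½·((-53/18)·(5−(-11)) + 5·(-11−(29/9)) + (-8)·(29/9−5)) = ½·(-424/9 − 640/9 + 128/9) = -52, so the B_1-coordinate is (-52)/(-72) = 13/18.
[B_1MB_3] = ½·((-4)·(29/9−(-11)) + (-53/18)·(-11−5) + (-8)·(5−(29/9))) = ½·(-512/9 + 424/9 − 128/9) = -12, so the B_2-coordinate is 1/6.
[B_1B_2M] = ½·((-4)·(5−(29/9)) + 5·(29/9−5) + (-53/18)·(5−5)) = ½·(-64/9 − 80/9 + 0) = -8, so the B_3-coordinate is 1/9.
Check: 13/18 + 1/6 + 1/9 = 1.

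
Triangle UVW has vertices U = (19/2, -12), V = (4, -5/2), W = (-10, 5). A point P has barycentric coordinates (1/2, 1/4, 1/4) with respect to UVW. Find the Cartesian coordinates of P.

(13/4, -43/8)

P = (1/2)·U + (1/4)·V + (1/4)·W.
x-coordinate: (1/2)·(19/2) + (1/4)·4 + (1/4)·(-10) = 13/4.
y-coordinate: (1/2)·(-12) + (1/4)·(-5/2) + (1/4)·5 = -43/8.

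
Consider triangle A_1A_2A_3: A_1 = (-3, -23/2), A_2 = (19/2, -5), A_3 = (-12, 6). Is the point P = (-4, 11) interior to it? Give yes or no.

no

Barycentric coordinates of P: (-782/1109, 740/1109, 1151/1109).
The three coordinates are negative, positive, positive; a point is interior exactly when all three are positive.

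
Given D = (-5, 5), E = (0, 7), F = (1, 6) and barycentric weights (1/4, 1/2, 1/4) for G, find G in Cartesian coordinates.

(-1, 25/4)

G = (1/4)·D + (1/2)·E + (1/4)·F.
x-coordinate: (1/4)·(-5) + (1/2)·0 + (1/4)·1 = -1.
y-coordinate: (1/4)·5 + (1/2)·7 + (1/4)·6 = 25/4.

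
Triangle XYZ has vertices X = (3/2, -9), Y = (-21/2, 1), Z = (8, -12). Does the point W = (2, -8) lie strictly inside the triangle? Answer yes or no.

Barycentric coordinates of W: (4/29, 8/29, 17/29).
The three coordinates are positive, positive, positive; a point is interior exactly when all three are positive.

yes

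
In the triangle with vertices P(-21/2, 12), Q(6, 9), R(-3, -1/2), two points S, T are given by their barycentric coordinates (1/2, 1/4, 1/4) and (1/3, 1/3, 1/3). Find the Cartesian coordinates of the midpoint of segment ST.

(-7/2, 359/48)

Barycentric coordinates of the midpoint are the average: (5/12, 7/24, 7/24).
Converting: (5/12)·P + (7/24)·Q + (7/24)·R = (-7/2, 359/48).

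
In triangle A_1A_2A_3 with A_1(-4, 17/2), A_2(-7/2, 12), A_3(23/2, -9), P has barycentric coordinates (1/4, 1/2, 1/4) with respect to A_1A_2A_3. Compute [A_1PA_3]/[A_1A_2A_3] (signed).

The signed ratio [A_1PA_3]/[A_1A_2A_3] equals the barycentric coordinate of P at vertex A_2, which is 1/2.

1/2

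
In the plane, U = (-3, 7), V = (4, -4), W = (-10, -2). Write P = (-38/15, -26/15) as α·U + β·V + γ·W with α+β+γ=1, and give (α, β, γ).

(2/15, 7/15, 2/5)

Signed area of the reference triangle: [UVW] = ½·((-3)·(-4−(-2)) + 4·(-2−7) + (-10)·(7−(-4))) = ½·(6 − 36 − 110) = -70.
[PVW] = ½·((-38/15)·(-4−(-2)) + 4·(-2−(-26/15)) + (-10)·(-26/15−(-4))) = ½·(76/15 − 16/15 − 68/3) = -28/3, so the U-coordinate is (-28/3)/(-70) = 2/15.
[UPW] = ½·((-3)·(-26/15−(-2)) + (-38/15)·(-2−7) + (-10)·(7−(-26/15))) = ½·(-4/5 + 114/5 − 262/3) = -98/3, so the V-coordinate is 7/15.
[UVP] = ½·((-3)·(-4−(-26/15)) + 4·(-26/15−7) + (-38/15)·(7−(-4))) = ½·(34/5 − 524/15 − 418/15) = -28, so the W-coordinate is 2/5.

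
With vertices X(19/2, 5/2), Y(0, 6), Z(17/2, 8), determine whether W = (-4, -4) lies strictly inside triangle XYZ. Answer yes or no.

Barycentric coordinates of W: (308/195, 323/195, -436/195).
The three coordinates are positive, positive, negative; a point is interior exactly when all three are positive.

no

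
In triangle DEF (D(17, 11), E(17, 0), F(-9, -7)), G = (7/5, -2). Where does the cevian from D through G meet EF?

(-5/2, -21/4)

Barycentric coordinates of G with respect to DEF: (1/5, 1/5, 3/5).
On side EF the D-coordinate is zero; dropping G's D-weight 1/5 and renormalizing the remaining 1/5 : 3/5 gives weights 1/4, 3/4 on E, F.
H = (1/4)·(17, 0) + (3/4)·(-9, -7) = (-5/2, -21/4).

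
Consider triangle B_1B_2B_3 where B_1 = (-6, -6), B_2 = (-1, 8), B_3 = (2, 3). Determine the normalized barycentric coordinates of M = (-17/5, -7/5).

Signed area of the reference triangle: [B_1B_2B_3] = ½·((-6)·(8−3) + (-1)·(3−(-6)) + 2·(-6−8)) = ½·(-30 − 9 − 28) = -67/2.
[MB_2B_3] = ½·((-17/5)·(8−3) + (-1)·(3−(-7/5)) + 2·(-7/5−8)) = ½·(-17 − 22/5 − 94/5) = -201/10, so the B_1-coordinate is (-201/10)/(-67/2) = 3/5.
[B_1MB_3] = ½·((-6)·(-7/5−3) + (-17/5)·(3−(-6)) + 2·(-6−(-7/5))) = ½·(132/5 − 153/5 − 46/5) = -67/10, so the B_2-coordinate is 1/5.
[B_1B_2M] = ½·((-6)·(8−(-7/5)) + (-1)·(-7/5−(-6)) + (-17/5)·(-6−8)) = ½·(-282/5 − 23/5 + 238/5) = -67/10, so the B_3-coordinate is 1/5.

(3/5, 1/5, 1/5)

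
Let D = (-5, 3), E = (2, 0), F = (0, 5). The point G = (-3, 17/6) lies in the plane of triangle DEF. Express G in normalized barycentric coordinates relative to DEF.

(2/3, 1/6, 1/6)

Signed area of the reference triangle: [DEF] = ½·((-5)·(0−5) + 2·(5−3) + 0·(3−0)) = ½·(25 + 4 + 0) = 29/2.
[GEF] = ½·((-3)·(0−5) + 2·(5−(17/6)) + 0·(17/6−0)) = ½·(15 + 13/3 + 0) = 29/3, so the D-coordinate is (29/3)/(29/2) = 2/3.
[DGF] = ½·((-5)·(17/6−5) + (-3)·(5−3) + 0·(3−(17/6))) = ½·(65/6 − 6 + 0) = 29/12, so the E-coordinate is 1/6.
[DEG] = ½·((-5)·(0−(17/6)) + 2·(17/6−3) + (-3)·(3−0)) = ½·(85/6 − 1/3 − 9) = 29/12, so the F-coordinate is 1/6.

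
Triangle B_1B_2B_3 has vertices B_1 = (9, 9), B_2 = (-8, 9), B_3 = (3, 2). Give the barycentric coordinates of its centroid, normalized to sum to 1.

The centroid is the average of the vertices, so each weight is 1/3.

(1/3, 1/3, 1/3)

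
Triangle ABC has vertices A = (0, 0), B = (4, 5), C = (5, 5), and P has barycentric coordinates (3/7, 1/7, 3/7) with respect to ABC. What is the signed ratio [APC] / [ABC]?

The signed ratio [APC]/[ABC] equals the barycentric coordinate of P at vertex B, which is 1/7.

1/7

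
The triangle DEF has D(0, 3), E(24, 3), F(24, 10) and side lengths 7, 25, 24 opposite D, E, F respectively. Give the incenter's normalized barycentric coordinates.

The incenter has barycentric coordinates proportional to the opposite side lengths: (7 : 25 : 24).
Normalizing by 7+25+24 = 56 gives (1/8, 25/56, 3/7).

(1/8, 25/56, 3/7)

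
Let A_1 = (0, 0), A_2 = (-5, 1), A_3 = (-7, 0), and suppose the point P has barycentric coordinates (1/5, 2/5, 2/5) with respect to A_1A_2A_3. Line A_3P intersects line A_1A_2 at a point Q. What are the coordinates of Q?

Line A_3P meets A_1A_2 where the A_3-coordinate vanishes; zeroing P's A_3-weight and renormalizing leaves A_1, A_2-weights 1/5 : 2/5 → (1/3, 2/3).
So Q = (1/3)·A_1 + (2/3)·A_2 = (-10/3, 2/3).

(-10/3, 2/3)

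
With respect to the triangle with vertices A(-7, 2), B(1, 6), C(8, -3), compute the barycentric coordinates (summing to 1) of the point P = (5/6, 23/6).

Signed area of the reference triangle: [ABC] = ½·((-7)·(6−(-3)) + 1·(-3−2) + 8·(2−6)) = ½·(-63 − 5 − 32) = -50.
[PBC] = ½·((5/6)·(6−(-3)) + 1·(-3−(23/6)) + 8·(23/6−6)) = ½·(15/2 − 41/6 − 52/3) = -25/3, so the A-coordinate is (-25/3)/(-50) = 1/6.
[APC] = ½·((-7)·(23/6−(-3)) + (5/6)·(-3−2) + 8·(2−(23/6))) = ½·(-287/6 − 25/6 − 44/3) = -100/3, so the B-coordinate is 2/3.
[ABP] = ½·((-7)·(6−(23/6)) + 1·(23/6−2) + (5/6)·(2−6)) = ½·(-91/6 + 11/6 − 10/3) = -25/3, so the C-coordinate is 1/6.

(1/6, 2/3, 1/6)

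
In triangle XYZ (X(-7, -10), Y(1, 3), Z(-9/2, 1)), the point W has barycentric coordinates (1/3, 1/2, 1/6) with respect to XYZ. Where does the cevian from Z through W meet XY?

Line ZW meets XY where the Z-coordinate vanishes; zeroing W's Z-weight and renormalizing leaves X, Y-weights 1/3 : 1/2 → (2/5, 3/5).
So V = (2/5)·X + (3/5)·Y = (-11/5, -11/5).

(-11/5, -11/5)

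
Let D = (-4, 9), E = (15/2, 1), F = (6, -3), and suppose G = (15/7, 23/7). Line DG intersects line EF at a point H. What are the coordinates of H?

Barycentric coordinates of G with respect to DEF: (3/7, 2/7, 2/7).
On side EF the D-coordinate is zero; dropping G's D-weight 3/7 and renormalizing the remaining 2/7 : 2/7 gives weights 1/2, 1/2 on E, F.
H = (1/2)·(15/2, 1) + (1/2)·(6, -3) = (27/4, -1).

(27/4, -1)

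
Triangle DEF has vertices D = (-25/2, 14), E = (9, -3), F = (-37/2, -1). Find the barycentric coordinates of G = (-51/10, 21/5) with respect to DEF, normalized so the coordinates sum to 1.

Signed area of the reference triangle: [DEF] = ½·((-25/2)·(-3−(-1)) + 9·(-1−14) + (-37/2)·(14−(-3))) = ½·(25 − 135 − 629/2) = -849/4.
[GEF] = ½·((-51/10)·(-3−(-1)) + 9·(-1−(21/5)) + (-37/2)·(21/5−(-3))) = ½·(51/5 − 234/5 − 666/5) = -849/10, so the D-coordinate is (-849/10)/(-849/4) = 2/5.
[DGF] = ½·((-25/2)·(21/5−(-1)) + (-51/10)·(-1−14) + (-37/2)·(14−(21/5))) = ½·(-65 + 153/2 − 1813/10) = -849/10, so the E-coordinate is 2/5.
[DEG] = ½·((-25/2)·(-3−(21/5)) + 9·(21/5−14) + (-51/10)·(14−(-3))) = ½·(90 − 441/5 − 867/10) = -849/20, so the F-coordinate is 1/5.

(2/5, 2/5, 1/5)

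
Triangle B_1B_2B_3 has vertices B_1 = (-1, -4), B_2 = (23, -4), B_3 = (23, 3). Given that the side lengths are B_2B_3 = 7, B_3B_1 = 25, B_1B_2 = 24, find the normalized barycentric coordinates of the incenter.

(1/8, 25/56, 3/7)

The incenter has barycentric coordinates proportional to the opposite side lengths: (7 : 25 : 24).
Normalizing by 7+25+24 = 56 gives (1/8, 25/56, 3/7).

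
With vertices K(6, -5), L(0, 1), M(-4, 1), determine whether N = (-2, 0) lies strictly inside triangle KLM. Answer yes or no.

yes

Barycentric coordinates of N: (1/6, 1/12, 3/4).
The three coordinates are positive, positive, positive; a point is interior exactly when all three are positive.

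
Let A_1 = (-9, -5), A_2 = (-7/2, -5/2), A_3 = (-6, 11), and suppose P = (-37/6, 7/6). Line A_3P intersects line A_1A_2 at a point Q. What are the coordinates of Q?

(-25/4, -15/4)

Barycentric coordinates of P with respect to A_1A_2A_3: (1/3, 1/3, 1/3).
On side A_1A_2 the A_3-coordinate is zero; dropping P's A_3-weight 1/3 and renormalizing the remaining 1/3 : 1/3 gives weights 1/2, 1/2 on A_1, A_2.
Q = (1/2)·(-9, -5) + (1/2)·(-7/2, -5/2) = (-25/4, -15/4).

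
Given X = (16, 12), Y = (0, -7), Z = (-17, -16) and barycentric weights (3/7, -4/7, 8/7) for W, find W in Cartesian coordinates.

W = (3/7)·X + (-4/7)·Y + (8/7)·Z.
x-coordinate: (3/7)·16 + (-4/7)·0 + (8/7)·(-17) = -88/7.
y-coordinate: (3/7)·12 + (-4/7)·(-7) + (8/7)·(-16) = -64/7.

(-88/7, -64/7)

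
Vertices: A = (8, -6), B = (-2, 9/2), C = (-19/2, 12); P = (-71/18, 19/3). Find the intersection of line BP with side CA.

Barycentric coordinates of P with respect to ABC: (2/9, 2/9, 5/9).
On side CA the B-coordinate is zero; dropping P's B-weight 2/9 and renormalizing the remaining 5/9 : 2/9 gives weights 5/7, 2/7 on C, A.
Q = (5/7)·(-19/2, 12) + (2/7)·(8, -6) = (-9/2, 48/7).

(-9/2, 48/7)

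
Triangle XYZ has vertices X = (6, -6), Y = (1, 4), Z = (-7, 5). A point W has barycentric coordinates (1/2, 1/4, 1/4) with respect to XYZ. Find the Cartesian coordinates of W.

W = (1/2)·X + (1/4)·Y + (1/4)·Z.
x-coordinate: (1/2)·6 + (1/4)·1 + (1/4)·(-7) = 3/2.
y-coordinate: (1/2)·(-6) + (1/4)·4 + (1/4)·5 = -3/4.

(3/2, -3/4)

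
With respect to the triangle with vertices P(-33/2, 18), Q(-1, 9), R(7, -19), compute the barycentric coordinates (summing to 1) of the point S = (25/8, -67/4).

(1/4, -1/4, 1)

Signed area of the reference triangle: [PQR] = ½·((-33/2)·(9−(-19)) + (-1)·(-19−18) + 7·(18−9)) = ½·(-462 + 37 + 63) = -181.
[SQR] = ½·((25/8)·(9−(-19)) + (-1)·(-19−(-67/4)) + 7·(-67/4−9)) = ½·(175/2 + 9/4 − 721/4) = -181/4, so the P-coordinate is (-181/4)/(-181) = 1/4.
[PSR] = ½·((-33/2)·(-67/4−(-19)) + (25/8)·(-19−18) + 7·(18−(-67/4))) = ½·(-297/8 − 925/8 + 973/4) = 181/4, so the Q-coordinate is -1/4.
[PQS] = ½·((-33/2)·(9−(-67/4)) + (-1)·(-67/4−18) + (25/8)·(18−9)) = ½·(-3399/8 + 139/4 + 225/8) = -181, so the R-coordinate is 1.
Check: 1/4 − 1/4 + 1 = 1.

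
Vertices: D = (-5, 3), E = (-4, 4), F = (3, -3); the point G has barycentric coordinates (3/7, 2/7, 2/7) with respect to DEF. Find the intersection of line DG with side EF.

Line DG meets EF where the D-coordinate vanishes; zeroing G's D-weight and renormalizing leaves E, F-weights 2/7 : 2/7 → (1/2, 1/2).
So H = (1/2)·E + (1/2)·F = (-1/2, 1/2).

(-1/2, 1/2)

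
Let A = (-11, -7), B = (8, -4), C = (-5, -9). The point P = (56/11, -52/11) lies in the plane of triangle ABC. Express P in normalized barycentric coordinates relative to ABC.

Signed area of the reference triangle: [ABC] = ½·((-11)·(-4−(-9)) + 8·(-9−(-7)) + (-5)·(-7−(-4))) = ½·(-55 − 16 + 15) = -28.
[PBC] = ½·((56/11)·(-4−(-9)) + 8·(-9−(-52/11)) + (-5)·(-52/11−(-4))) = ½·(280/11 − 376/11 + 40/11) = -28/11, so the A-coordinate is (-28/11)/(-28) = 1/11.
[APC] = ½·((-11)·(-52/11−(-9)) + (56/11)·(-9−(-7)) + (-5)·(-7−(-52/11))) = ½·(-47 − 112/11 + 125/11) = -252/11, so the B-coordinate is 9/11.
[ABP] = ½·((-11)·(-4−(-52/11)) + 8·(-52/11−(-7)) + (56/11)·(-7−(-4))) = ½·(-8 + 200/11 − 168/11) = -28/11, so the C-coordinate is 1/11.
Check: 1/11 + 9/11 + 1/11 = 1.

(1/11, 9/11, 1/11)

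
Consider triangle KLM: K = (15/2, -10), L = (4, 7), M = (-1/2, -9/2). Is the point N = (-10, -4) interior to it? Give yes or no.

Barycentric coordinates of N: (-446/467, -193/467, 1106/467).
The three coordinates are negative, negative, positive; a point is interior exactly when all three are positive.

no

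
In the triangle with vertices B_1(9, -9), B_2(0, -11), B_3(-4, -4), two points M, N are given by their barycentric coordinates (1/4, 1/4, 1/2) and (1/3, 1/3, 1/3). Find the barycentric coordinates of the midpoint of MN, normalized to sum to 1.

(7/24, 7/24, 5/12)

Since both coordinate triples sum to 1, the midpoint's barycentrics are the componentwise average.
(1/4+1/3)/2 = 7/24; similarly 7/24 and 5/12.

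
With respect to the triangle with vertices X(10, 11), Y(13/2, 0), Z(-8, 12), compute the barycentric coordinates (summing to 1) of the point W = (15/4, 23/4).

(1/4, 1/2, 1/4)

Signed area of the reference triangle: [XYZ] = ½·(10·(0−12) + (13/2)·(12−11) + (-8)·(11−0)) = ½·(-120 + 13/2 − 88) = -403/4.
[WYZ] = ½·((15/4)·(0−12) + (13/2)·(12−(23/4)) + (-8)·(23/4−0)) = ½·(-45 + 325/8 − 46) = -403/16, so the X-coordinate is (-403/16)/(-403/4) = 1/4.
[XWZ] = ½·(10·(23/4−12) + (15/4)·(12−11) + (-8)·(11−(23/4))) = ½·(-125/2 + 15/4 − 42) = -403/8, so the Y-coordinate is 1/2.
[XYW] = ½·(10·(0−(23/4)) + (13/2)·(23/4−11) + (15/4)·(11−0)) = ½·(-115/2 − 273/8 + 165/4) = -403/16, so the Z-coordinate is 1/4.
Check: 1/4 + 1/2 + 1/4 = 1.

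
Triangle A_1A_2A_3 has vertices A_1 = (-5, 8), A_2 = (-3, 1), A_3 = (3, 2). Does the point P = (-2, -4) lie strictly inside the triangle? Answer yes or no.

no

Barycentric coordinates of P: (-31/44, 39/22, -3/44).
The three coordinates are negative, positive, negative; a point is interior exactly when all three are positive.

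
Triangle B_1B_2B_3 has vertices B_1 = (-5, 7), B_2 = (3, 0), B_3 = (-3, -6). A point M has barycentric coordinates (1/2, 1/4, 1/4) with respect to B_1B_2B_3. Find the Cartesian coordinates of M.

M = (1/2)·B_1 + (1/4)·B_2 + (1/4)·B_3.
x-coordinate: (1/2)·(-5) + (1/4)·3 + (1/4)·(-3) = -5/2.
y-coordinate: (1/2)·7 + (1/4)·0 + (1/4)·(-6) = 2.

(-5/2, 2)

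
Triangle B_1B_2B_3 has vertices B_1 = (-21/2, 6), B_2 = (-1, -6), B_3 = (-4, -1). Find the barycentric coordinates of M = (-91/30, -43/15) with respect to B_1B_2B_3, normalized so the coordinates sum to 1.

Signed area of the reference triangle: [B_1B_2B_3] = ½·((-21/2)·(-6−(-1)) + (-1)·(-1−6) + (-4)·(6−(-6))) = ½·(105/2 + 7 − 48) = 23/4.
[MB_2B_3] = ½·((-91/30)·(-6−(-1)) + (-1)·(-1−(-43/15)) + (-4)·(-43/15−(-6))) = ½·(91/6 − 28/15 − 188/15) = 23/60, so the B_1-coordinate is (23/60)/(23/4) = 1/15.
[B_1MB_3] = ½·((-21/2)·(-43/15−(-1)) + (-91/30)·(-1−6) + (-4)·(6−(-43/15))) = ½·(98/5 + 637/30 − 532/15) = 161/60, so the B_2-coordinate is 7/15.
[B_1B_2M] = ½·((-21/2)·(-6−(-43/15)) + (-1)·(-43/15−6) + (-91/30)·(6−(-6))) = ½·(329/10 + 133/15 − 182/5) = 161/60, so the B_3-coordinate is 7/15.

(1/15, 7/15, 7/15)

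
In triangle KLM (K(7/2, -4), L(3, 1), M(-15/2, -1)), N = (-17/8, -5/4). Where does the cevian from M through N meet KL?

(13/4, -3/2)

Barycentric coordinates of N with respect to KLM: (1/4, 1/4, 1/2).
On side KL the M-coordinate is zero; dropping N's M-weight 1/2 and renormalizing the remaining 1/4 : 1/4 gives weights 1/2, 1/2 on K, L.
J = (1/2)·(7/2, -4) + (1/2)·(3, 1) = (13/4, -3/2).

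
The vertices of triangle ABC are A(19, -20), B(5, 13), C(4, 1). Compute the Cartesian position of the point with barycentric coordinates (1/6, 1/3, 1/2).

(41/6, 3/2)

P = (1/6)·A + (1/3)·B + (1/2)·C.
x-coordinate: (1/6)·19 + (1/3)·5 + (1/2)·4 = 41/6.
y-coordinate: (1/6)·(-20) + (1/3)·13 + (1/2)·1 = 3/2.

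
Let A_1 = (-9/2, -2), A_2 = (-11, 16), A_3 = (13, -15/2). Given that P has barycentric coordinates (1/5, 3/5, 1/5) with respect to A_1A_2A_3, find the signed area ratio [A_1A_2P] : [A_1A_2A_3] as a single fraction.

1/5

The signed ratio [A_1A_2P]/[A_1A_2A_3] equals the barycentric coordinate of P at vertex A_3, which is 1/5.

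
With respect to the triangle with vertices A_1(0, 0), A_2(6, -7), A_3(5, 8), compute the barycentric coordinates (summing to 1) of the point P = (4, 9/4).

(1/4, 1/4, 1/2)

Signed area of the reference triangle: [A_1A_2A_3] = ½·(0·(-7−8) + 6·(8−0) + 5·(0−(-7))) = ½·(0 + 48 + 35) = 83/2.
[PA_2A_3] = ½·(4·(-7−8) + 6·(8−(9/4)) + 5·(9/4−(-7))) = ½·(-60 + 69/2 + 185/4) = 83/8, so the A_1-coordinate is (83/8)/(83/2) = 1/4.
[A_1PA_3] = ½·(0·(9/4−8) + 4·(8−0) + 5·(0−(9/4))) = ½·(0 + 32 − 45/4) = 83/8, so the A_2-coordinate is 1/4.
[A_1A_2P] = ½·(0·(-7−(9/4)) + 6·(9/4−0) + 4·(0−(-7))) = ½·(0 + 27/2 + 28) = 83/4, so the A_3-coordinate is 1/2.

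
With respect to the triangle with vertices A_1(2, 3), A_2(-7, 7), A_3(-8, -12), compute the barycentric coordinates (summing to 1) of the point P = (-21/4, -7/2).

Signed area of the reference triangle: [A_1A_2A_3] = ½·(2·(7−(-12)) + (-7)·(-12−3) + (-8)·(3−7)) = ½·(38 + 105 + 32) = 175/2.
[PA_2A_3] = ½·((-21/4)·(7−(-12)) + (-7)·(-12−(-7/2)) + (-8)·(-7/2−7)) = ½·(-399/4 + 119/2 + 84) = 175/8, so the A_1-coordinate is (175/8)/(175/2) = 1/4.
[A_1PA_3] = ½·(2·(-7/2−(-12)) + (-21/4)·(-12−3) + (-8)·(3−(-7/2))) = ½·(17 + 315/4 − 52) = 175/8, so the A_2-coordinate is 1/4.
[A_1A_2P] = ½·(2·(7−(-7/2)) + (-7)·(-7/2−3) + (-21/4)·(3−7)) = ½·(21 + 91/2 + 21) = 175/4, so the A_3-coordinate is 1/2.
Check: 1/4 + 1/4 + 1/2 = 1.

(1/4, 1/4, 1/2)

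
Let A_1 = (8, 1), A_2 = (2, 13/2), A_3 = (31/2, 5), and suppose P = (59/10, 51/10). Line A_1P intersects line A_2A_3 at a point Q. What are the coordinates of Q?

Barycentric coordinates of P with respect to A_1A_2A_3: (1/5, 3/5, 1/5).
On side A_2A_3 the A_1-coordinate is zero; dropping P's A_1-weight 1/5 and renormalizing the remaining 3/5 : 1/5 gives weights 3/4, 1/4 on A_2, A_3.
Q = (3/4)·(2, 13/2) + (1/4)·(31/2, 5) = (43/8, 49/8).

(43/8, 49/8)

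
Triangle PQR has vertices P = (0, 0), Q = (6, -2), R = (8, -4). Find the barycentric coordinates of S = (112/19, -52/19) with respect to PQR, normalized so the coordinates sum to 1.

(4/19, 4/19, 11/19)

Signed area of the reference triangle: [PQR] = ½·(0·(-2−(-4)) + 6·(-4−0) + 8·(0−(-2))) = ½·(0 − 24 + 16) = -4.
[SQR] = ½·((112/19)·(-2−(-4)) + 6·(-4−(-52/19)) + 8·(-52/19−(-2))) = ½·(224/19 − 144/19 − 112/19) = -16/19, so the P-coordinate is (-16/19)/(-4) = 4/19.
[PSR] = ½·(0·(-52/19−(-4)) + (112/19)·(-4−0) + 8·(0−(-52/19))) = ½·(0 − 448/19 + 416/19) = -16/19, so the Q-coordinate is 4/19.
[PQS] = ½·(0·(-2−(-52/19)) + 6·(-52/19−0) + (112/19)·(0−(-2))) = ½·(0 − 312/19 + 224/19) = -44/19, so the R-coordinate is 11/19.
Check: 4/19 + 4/19 + 11/19 = 1.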